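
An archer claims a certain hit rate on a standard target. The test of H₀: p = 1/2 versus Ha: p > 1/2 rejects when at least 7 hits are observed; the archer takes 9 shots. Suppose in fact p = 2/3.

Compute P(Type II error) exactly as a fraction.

12259/19683

β = P(fail to reject H₀ | Ha true) = P(Y ≤ 6 | p = 2/3), Y ~ Binomial(9, 2/3).
Adding the binomial probabilities P(Y=0)+…+P(Y=6) at p = 2/3 gives 12259/19683.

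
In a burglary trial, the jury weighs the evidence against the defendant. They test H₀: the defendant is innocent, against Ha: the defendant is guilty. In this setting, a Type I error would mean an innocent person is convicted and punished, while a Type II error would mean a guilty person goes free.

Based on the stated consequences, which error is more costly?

The Type I consequence (an innocent person is convicted and punished) is more severe than the Type II consequence (a guilty person goes free).

Type I error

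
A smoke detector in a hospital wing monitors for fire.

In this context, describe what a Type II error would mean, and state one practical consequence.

With the conventional null hypothesis that there is no fire:
A Type II error is failing to reject H₀ when H₀ is false.
Here that means remaining silent when actually there is a fire.

A Type II error would mean concluding that there is no fire (or at least failing to establish that there is a fire) when in fact there is a fire. Consequence: a real fire goes undetected.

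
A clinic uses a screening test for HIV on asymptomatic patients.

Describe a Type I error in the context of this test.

With the conventional null hypothesis that the patient does not have HIV:
A Type I error is rejecting H₀ when H₀ is true.
Here that means flagging the patient as positive and ordering follow-up testing when actually the patient does not have HIV.

A Type I error would mean concluding that the patient has HIV when in fact the patient does not have HIV.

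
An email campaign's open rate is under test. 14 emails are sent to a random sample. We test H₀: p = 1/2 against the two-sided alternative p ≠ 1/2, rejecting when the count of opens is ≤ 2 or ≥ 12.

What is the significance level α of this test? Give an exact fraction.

Under H₀, K ~ Binomial(14, 1/2); α is the probability of landing in either tail, P(K ≤ 2) + P(K ≥ 12).
The two tails are symmetric, so α = 2·(1 + 14 + 91)/2^14 = 212/16384 = 53/4096.

53/4096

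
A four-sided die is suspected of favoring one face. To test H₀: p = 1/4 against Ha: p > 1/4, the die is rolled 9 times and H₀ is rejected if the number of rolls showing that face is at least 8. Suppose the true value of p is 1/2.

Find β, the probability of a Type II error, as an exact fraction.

251/256

β = P(fail to reject H₀ | Ha true) = P(X ≤ 7 | p = 1/2), X ~ Binomial(9, 1/2).
Adding the binomial probabilities P(X=0)+…+P(X=7) at p = 1/2 gives 251/256.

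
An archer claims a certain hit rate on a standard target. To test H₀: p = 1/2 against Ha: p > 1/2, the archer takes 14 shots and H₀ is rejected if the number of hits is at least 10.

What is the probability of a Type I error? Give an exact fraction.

α = P(reject H₀ | H₀ true) = P(Y ≥ 10 | p = 1/2), with Y ~ Binomial(14, 1/2).
Summing the upper tail: (1001 + 364 + 91 + 14 + 1) / 2^14 = 1471/16384.

1471/16384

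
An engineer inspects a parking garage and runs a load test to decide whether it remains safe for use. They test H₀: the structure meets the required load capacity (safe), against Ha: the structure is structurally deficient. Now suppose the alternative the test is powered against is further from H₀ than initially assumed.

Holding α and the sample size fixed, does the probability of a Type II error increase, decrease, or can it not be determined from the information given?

It decreases.

A larger true effect moves the Ha sampling distribution further from the H₀ critical value, making rejection more likely when Ha is true.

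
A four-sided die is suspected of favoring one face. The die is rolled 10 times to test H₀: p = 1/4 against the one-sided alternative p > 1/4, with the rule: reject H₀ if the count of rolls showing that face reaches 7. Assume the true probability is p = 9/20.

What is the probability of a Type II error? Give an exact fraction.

A Type II error is failing to reject when Ha holds: with p = 9/20, β = P(K ≤ 6).
Equivalently, β = 1 − P(K ≥ 7) = 2298892939321/2560000000000.

2298892939321/2560000000000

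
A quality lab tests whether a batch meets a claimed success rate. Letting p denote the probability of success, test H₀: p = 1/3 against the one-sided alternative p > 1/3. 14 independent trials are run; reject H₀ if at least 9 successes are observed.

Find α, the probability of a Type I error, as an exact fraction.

The Type I error probability is α = P(Y ≥ 9) computed under H₀, where Y ~ Binomial(14, 1/3).
Summing C(14,j)(1/3)^j(2/3)^{14−j} for j = 9,…,14 gives 9265/531441.

9265/531441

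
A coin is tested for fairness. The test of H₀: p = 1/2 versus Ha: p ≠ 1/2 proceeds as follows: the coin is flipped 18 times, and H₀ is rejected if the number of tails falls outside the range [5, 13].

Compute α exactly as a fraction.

253/8192

Under H₀, X ~ Binomial(18, 1/2); α is the probability of landing in either tail, P(X ≤ 4) + P(X ≥ 14).
By symmetry, α = 2·P(X ≤ 4) = 2·(1 + 18 + 153 + 816 + 3060)/262144 = 8096/262144 = 253/8192.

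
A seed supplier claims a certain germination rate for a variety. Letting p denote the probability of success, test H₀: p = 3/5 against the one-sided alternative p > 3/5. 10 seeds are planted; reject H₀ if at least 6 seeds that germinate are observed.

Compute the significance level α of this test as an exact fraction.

6182649/9765625

Under H₀, S ~ Binomial(10, 3/5), and α = P(S ≥ 6).
Adding the binomial terms for j = 6 through 10 with p = 3/5 yields 6182649/9765625.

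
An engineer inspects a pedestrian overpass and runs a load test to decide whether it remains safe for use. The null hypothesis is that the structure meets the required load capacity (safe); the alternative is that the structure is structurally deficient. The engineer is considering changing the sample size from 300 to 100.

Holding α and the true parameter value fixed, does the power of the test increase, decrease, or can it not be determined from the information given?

Reducing n widens both sampling distributions, so the test has less ability to distinguish Ha from H₀.
Since power = 1 − β and β increases, power decreases.

It decreases.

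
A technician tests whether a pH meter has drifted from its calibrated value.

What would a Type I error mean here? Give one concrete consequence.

A Type I error would mean concluding that the instrument has drifted out of calibration when in fact the instrument is correctly calibrated. Consequence: a properly working instrument is taken offline unnecessarily.

With the conventional null hypothesis that the instrument is correctly calibrated:
A Type I error is rejecting H₀ when H₀ is true.
Here that means pulling the instrument for recalibration when actually the instrument is correctly calibrated.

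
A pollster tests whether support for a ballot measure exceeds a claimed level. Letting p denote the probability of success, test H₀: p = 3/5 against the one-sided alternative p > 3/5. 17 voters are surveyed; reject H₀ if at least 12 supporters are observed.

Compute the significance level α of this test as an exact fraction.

201363526341/762939453125

Under H₀, K ~ Binomial(17, 3/5), and α = P(K ≥ 12).
Summing C(17,j)(3/5)^j(2/5)^{17−j} for j = 12,…,17 gives 201363526341/762939453125.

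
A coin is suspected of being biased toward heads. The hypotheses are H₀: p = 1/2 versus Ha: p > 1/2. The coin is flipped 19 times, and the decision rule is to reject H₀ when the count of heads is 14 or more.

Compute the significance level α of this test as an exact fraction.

2083/65536

The Type I error probability is α = P(X ≥ 14) computed under H₀, where X ~ Binomial(19, 1/2).
That's C(19,14) + C(19,15) + C(19,16) + C(19,17) + C(19,18) + C(19,19) over 2^19, i.e. (11628 + 3876 + 969 + 171 + 19 + 1)/524288 = 16664/524288 = 2083/65536.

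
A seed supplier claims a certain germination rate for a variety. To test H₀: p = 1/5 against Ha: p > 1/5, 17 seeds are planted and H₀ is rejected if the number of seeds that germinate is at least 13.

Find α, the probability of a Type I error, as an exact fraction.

α = P(reject H₀ | H₀ true) = P(S ≥ 13 | p = 1/5), with S ~ Binomial(17, 1/5).
Adding the binomial terms for j = 13 through 17 with p = 1/5 yields 131009/152587890625.

131009/152587890625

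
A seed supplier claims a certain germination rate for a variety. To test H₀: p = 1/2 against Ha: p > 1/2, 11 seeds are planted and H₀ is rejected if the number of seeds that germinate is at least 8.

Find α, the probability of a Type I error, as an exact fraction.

29/256

α = P(reject H₀ | H₀ true) = P(K ≥ 8 | p = 1/2), with K ~ Binomial(11, 1/2).
P(K ≥ 8) = [C(11,8) + C(11,9) + C(11,10) + C(11,11)] / 2^11 = (165 + 55 + 11 + 1) / 2048 = 232/2048 = 29/256.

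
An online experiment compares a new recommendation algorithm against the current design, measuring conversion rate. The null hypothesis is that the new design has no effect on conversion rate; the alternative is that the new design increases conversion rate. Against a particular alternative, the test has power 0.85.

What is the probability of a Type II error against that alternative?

0.15

Power = 1 − β, so β = 1 − 0.85 = 0.15.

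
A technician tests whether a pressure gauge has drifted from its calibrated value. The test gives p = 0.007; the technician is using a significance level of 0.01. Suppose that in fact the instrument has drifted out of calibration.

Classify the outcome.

The conventional null hypothesis is that the instrument is correctly calibrated.
Since p = 0.007 < α = 0.01, H₀ is rejected.
H₀ is false (actually the instrument has drifted out of calibration).
The decision matches the true state — no error.

No error — this is a correct decision.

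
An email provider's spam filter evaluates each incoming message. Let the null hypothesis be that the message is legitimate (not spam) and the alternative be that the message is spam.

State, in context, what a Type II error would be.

A Type II error would mean concluding that the message is legitimate (not spam) (or at least failing to establish that the message is spam) when in fact the message is spam.

A Type II error is failing to reject H₀ when H₀ is false.
Here that means delivering the message to the inbox when actually the message is spam.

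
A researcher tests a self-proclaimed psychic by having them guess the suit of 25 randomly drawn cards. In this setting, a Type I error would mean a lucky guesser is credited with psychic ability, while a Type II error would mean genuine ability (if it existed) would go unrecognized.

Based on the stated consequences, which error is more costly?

The Type I consequence (a lucky guesser is credited with psychic ability) is more severe than the Type II consequence (genuine ability (if it existed) would go unrecognized).

Type I error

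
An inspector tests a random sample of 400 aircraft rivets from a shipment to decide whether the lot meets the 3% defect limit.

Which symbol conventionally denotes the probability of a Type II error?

P(Type II error) = P(fail to reject H₀ | H₀ false) = β.

β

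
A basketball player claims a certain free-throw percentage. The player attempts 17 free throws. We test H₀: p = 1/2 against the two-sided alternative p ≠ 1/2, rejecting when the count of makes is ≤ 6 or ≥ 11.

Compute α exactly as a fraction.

The significance level is the null-hypothesis probability of the rejection region {≤6} ∪ {≥11}.
The two tails are symmetric, so α = 2·(1 + 17 + 136 + 680 + 2380 + 6188 + 12376)/2^17 = 43556/131072 = 10889/32768.

10889/32768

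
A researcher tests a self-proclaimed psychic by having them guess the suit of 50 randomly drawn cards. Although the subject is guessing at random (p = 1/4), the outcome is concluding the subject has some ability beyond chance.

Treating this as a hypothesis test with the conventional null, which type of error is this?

The null hypothesis here is that the subject is guessing at random (p = 1/4).
'Concluding the subject has some ability beyond chance' corresponds to rejecting H₀.
H₀ was rejected but H₀ is true — a Type I error (false positive).

Type I error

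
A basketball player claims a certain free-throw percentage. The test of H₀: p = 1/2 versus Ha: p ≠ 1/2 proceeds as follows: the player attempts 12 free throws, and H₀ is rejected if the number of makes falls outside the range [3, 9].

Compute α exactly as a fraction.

79/2048

The significance level is the null-hypothesis probability of the rejection region {≤2} ∪ {≥10}.
By symmetry, α = 2·P(K ≤ 2) = 2·(1 + 12 + 66)/4096 = 158/4096 = 79/2048.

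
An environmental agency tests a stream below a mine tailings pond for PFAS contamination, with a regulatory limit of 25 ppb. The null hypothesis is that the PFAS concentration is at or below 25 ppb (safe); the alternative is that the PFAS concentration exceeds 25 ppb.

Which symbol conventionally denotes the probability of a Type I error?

P(Type I error) = P(reject H₀ | H₀ true) = α, the significance level.

α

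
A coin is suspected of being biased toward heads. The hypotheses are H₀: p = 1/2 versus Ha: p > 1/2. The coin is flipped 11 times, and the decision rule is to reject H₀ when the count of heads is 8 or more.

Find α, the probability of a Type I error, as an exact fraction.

29/256

Under H₀, S ~ Binomial(11, 1/2), and α = P(S ≥ 8).
P(S ≥ 8) = [C(11,8) + C(11,9) + C(11,10) + C(11,11)] / 2^11 = (165 + 55 + 11 + 1) / 2048 = 232/2048 = 29/256.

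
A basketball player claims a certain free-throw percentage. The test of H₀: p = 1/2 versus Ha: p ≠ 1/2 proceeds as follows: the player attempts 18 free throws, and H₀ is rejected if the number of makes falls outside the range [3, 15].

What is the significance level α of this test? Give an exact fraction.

Under H₀, X ~ Binomial(18, 1/2); α is the probability of landing in either tail, P(X ≤ 2) + P(X ≥ 16).
Each tail has probability (1 + 18 + 153)/262144; doubling gives α = 344/262144 = 43/32768.

43/32768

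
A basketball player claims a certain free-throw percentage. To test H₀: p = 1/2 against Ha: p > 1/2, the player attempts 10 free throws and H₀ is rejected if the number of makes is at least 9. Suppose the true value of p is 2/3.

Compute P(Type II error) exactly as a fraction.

A Type II error is failing to reject when Ha holds: with p = 2/3, β = P(K ≤ 8).
Summing C(10,j)·(2/3)^j·(1/3)^{10-j} for j = 0..8 gives 17635/19683.

17635/19683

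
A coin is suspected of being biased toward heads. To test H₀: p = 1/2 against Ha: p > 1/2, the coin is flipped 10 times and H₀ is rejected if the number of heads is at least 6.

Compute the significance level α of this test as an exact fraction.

Under H₀, X ~ Binomial(10, 1/2), and α = P(X ≥ 6).
P(X ≥ 6) = [C(10,6) + C(10,7) + C(10,8) + C(10,9) + C(10,10)] / 2^10 = (210 + 120 + 45 + 10 + 1) / 1024 = 386/1024 = 193/512.

193/512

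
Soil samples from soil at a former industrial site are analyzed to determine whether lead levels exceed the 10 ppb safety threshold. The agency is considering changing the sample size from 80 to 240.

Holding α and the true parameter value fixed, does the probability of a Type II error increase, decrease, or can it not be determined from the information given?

Increasing n separates the H₀ and Ha sampling distributions, so under Ha fewer outcomes land in the acceptance region.

It decreases.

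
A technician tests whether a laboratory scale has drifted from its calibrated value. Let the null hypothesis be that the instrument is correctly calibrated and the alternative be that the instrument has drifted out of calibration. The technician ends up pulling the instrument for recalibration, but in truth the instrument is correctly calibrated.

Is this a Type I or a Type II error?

Type I error

'Pulling the instrument for recalibration' corresponds to rejecting H₀.
H₀ was rejected but H₀ is true — a Type I error (false positive).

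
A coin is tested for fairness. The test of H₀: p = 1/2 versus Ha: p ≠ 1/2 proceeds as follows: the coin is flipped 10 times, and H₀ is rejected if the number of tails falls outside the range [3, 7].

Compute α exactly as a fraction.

7/64

Under H₀, Y ~ Binomial(10, 1/2); α is the probability of landing in either tail, P(Y ≤ 2) + P(Y ≥ 8).
By symmetry, α = 2·P(Y ≤ 2) = 2·(1 + 10 + 45)/1024 = 112/1024 = 7/64.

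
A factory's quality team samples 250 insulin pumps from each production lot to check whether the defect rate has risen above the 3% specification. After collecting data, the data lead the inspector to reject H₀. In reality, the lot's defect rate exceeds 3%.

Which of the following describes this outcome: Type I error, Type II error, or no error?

The conventional null hypothesis here is that the lot's defect rate is 3% (within specification).
The test rejected a false H₀ — the decision matches the true state.

Neither — the decision is correct.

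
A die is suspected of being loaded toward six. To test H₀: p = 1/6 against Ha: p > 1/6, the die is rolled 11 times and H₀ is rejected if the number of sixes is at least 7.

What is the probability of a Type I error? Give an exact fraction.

38051/60466176

α = P(reject H₀ | H₀ true) = P(Y ≥ 7 | p = 1/6), with Y ~ Binomial(11, 1/6).
P(Y ≥ 7) = Σ_{j=7}^{11} C(11,j)·(1/6)^j·(5/6)^{11-j} = 38051/60466176.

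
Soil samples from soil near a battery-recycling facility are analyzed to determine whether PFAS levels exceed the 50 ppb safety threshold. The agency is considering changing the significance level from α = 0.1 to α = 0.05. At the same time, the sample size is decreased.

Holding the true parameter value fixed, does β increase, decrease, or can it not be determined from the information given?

Lowering α raises the bar for rejection; under Ha, the test now fails to reject on outcomes it previously would have rejected. A smaller sample increases the standard error, so the sampling distributions under H₀ and Ha overlap more. Both changes push β in the same direction.

It increases.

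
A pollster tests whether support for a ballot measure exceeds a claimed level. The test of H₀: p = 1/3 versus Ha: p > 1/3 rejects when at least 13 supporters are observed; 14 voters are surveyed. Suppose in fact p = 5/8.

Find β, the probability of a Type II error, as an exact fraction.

4340673464229/4398046511104

A Type II error is failing to reject when Ha holds: with p = 5/8, β = P(K ≤ 12).
Summing C(14,j)·(5/8)^j·(3/8)^{14-j} for j = 0..12 gives 4340673464229/4398046511104.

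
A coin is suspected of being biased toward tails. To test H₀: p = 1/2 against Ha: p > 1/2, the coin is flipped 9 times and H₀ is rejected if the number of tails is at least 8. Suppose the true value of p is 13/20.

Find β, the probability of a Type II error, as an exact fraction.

A Type II error is failing to reject when Ha holds: with p = 13/20, β = P(X ≤ 7).
Adding the binomial probabilities P(X=0)+…+P(X=7) at p = 13/20 gives 112501116301/128000000000.

112501116301/128000000000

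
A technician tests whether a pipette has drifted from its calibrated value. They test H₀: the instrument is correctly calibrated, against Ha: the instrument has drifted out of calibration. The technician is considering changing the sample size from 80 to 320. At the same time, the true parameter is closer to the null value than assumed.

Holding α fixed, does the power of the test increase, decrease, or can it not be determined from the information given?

The first change alone would make β decrease; the second alone would make β increase. Which effect dominates depends on the magnitudes, which are not given.
Since power = 1 − β, the effect on power is likewise indeterminate.

Cannot be determined from the information given.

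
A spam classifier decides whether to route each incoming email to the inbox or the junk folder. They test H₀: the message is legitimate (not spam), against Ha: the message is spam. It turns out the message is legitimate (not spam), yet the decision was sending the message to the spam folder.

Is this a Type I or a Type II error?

Type I error

'Sending the message to the spam folder' corresponds to rejecting H₀.
H₀ was rejected but H₀ is true — a Type I error (false positive).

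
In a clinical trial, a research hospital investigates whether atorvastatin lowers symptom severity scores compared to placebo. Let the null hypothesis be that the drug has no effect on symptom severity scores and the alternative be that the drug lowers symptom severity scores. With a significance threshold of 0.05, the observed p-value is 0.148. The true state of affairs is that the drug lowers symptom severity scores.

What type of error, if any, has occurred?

Since p = 0.148 ≥ α = 0.05, H₀ is not rejected.
H₀ is false (actually the drug lowers symptom severity scores).
Failing to reject a false H₀ is a Type II error.

Type II error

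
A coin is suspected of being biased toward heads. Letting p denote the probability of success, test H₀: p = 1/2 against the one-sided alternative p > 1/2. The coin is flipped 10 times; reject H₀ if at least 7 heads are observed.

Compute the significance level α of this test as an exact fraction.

α = P(reject H₀ | H₀ true) = P(X ≥ 7 | p = 1/2), with X ~ Binomial(10, 1/2).
That's C(10,7) + C(10,8) + C(10,9) + C(10,10) over 2^10, i.e. (120 + 45 + 10 + 1)/1024 = 176/1024 = 11/64.

11/64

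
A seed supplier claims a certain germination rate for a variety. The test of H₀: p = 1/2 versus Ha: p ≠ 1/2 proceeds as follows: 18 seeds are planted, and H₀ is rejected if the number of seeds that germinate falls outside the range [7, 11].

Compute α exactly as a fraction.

α = P(K ≤ 6 or K ≥ 12 | p = 1/2), K ~ Binomial(18, 1/2).
Each tail has probability (1 + 18 + 153 + 816 + 3060 + 8568 + 18564)/262144; doubling gives α = 62360/262144 = 7795/32768.

7795/32768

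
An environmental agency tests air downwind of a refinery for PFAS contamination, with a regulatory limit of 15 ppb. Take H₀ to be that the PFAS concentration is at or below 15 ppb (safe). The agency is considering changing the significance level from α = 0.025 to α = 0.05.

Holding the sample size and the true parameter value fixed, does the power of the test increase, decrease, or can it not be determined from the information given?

A larger α widens the rejection region, so when the alternative is true more outcomes lead to rejection — failing to reject becomes less likely.
Since power = 1 − β and β decreases, power increases.

It increases.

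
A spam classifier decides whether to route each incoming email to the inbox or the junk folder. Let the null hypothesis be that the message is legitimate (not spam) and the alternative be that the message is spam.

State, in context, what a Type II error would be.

A Type II error would mean concluding that the message is legitimate (not spam) (or at least failing to establish that the message is spam) when in fact the message is spam.

A Type II error is failing to reject H₀ when H₀ is false.
Here that means delivering the message to the inbox when actually the message is spam.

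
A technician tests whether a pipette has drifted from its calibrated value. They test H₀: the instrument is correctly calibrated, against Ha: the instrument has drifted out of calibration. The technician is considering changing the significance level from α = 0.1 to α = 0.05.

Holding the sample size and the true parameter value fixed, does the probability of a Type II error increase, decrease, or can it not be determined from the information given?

It increases.

Tightening α shrinks the rejection region. When Ha holds, fewer sample outcomes clear the stricter threshold, so more fall in the acceptance region.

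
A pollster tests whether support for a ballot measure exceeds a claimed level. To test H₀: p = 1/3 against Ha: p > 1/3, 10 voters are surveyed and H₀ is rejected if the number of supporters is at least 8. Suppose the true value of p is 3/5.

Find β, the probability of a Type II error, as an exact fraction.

8131936/9765625

Under the alternative p = 3/5, K ~ Binomial(10, 3/5); β is the probability the test does not reject, P(K < 8).
Adding the binomial probabilities P(K=0)+…+P(K=7) at p = 3/5 gives 8131936/9765625.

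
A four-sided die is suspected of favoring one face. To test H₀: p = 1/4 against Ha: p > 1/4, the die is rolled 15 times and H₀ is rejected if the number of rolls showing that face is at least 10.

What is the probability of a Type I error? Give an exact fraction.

α = P(reject H₀ | H₀ true) = P(S ≥ 10 | p = 1/4), with S ~ Binomial(15, 1/4).
Adding the binomial terms for j = 10 through 15 with p = 1/4 yields 426785/536870912.

426785/536870912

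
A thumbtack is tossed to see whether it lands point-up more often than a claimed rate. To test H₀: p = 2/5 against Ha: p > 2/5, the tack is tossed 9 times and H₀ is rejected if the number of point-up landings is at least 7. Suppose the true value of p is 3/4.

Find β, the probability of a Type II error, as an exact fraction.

13085/32768

β = P(fail to reject H₀ | Ha true) = P(K ≤ 6 | p = 3/4), K ~ Binomial(9, 3/4).
Equivalently, β = 1 − P(K ≥ 7) = 13085/32768.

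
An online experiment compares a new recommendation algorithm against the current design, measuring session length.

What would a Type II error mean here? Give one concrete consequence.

A Type II error would mean concluding that the new design has no effect on session length (or at least failing to establish that the new design increases session length) when in fact the new design increases session length. Consequence: a genuinely better design is discarded.

With the conventional null hypothesis that the new design has no effect on session length:
A Type II error is failing to reject H₀ when H₀ is false.
Here that means keeping the current design when actually the new design increases session length.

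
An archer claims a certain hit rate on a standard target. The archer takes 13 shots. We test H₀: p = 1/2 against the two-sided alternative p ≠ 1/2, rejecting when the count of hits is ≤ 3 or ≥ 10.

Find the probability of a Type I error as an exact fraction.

189/2048

Under H₀, Y ~ Binomial(13, 1/2); α is the probability of landing in either tail, P(Y ≤ 3) + P(Y ≥ 10).
By symmetry, α = 2·P(Y ≤ 3) = 2·(1 + 13 + 78 + 286)/8192 = 756/8192 = 189/2048.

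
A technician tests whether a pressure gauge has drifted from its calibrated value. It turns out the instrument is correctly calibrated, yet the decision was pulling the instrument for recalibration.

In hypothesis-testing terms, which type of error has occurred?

The null hypothesis here is that the instrument is correctly calibrated.
'Pulling the instrument for recalibration' corresponds to rejecting H₀.
H₀ was rejected but H₀ is true — a Type I error (false positive).

Type I error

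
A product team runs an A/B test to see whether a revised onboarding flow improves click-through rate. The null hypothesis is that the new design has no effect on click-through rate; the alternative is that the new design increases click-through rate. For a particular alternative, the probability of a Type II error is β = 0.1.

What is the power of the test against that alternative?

0.9

Power = 1 − β = 1 − 0.1 = 0.9.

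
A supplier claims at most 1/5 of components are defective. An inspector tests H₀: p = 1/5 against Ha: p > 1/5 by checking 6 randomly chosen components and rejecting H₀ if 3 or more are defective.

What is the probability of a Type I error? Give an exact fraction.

309/3125

Under H₀, S ~ Binomial(6, 1/5); the Type I error rate is P(S ≥ 3).
α = 1 − P(S ≤ 2) = 1 − 2816/3125 = 309/3125.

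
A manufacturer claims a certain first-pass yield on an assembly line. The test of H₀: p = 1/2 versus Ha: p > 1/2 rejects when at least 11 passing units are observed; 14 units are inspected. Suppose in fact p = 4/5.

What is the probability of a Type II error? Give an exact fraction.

β = P(fail to reject H₀ | Ha true) = P(X ≤ 10 | p = 4/5), X ~ Binomial(14, 4/5).
Summing C(14,j)·(4/5)^j·(1/5)^{14-j} for j = 0..10 gives 1842102761/6103515625.

1842102761/6103515625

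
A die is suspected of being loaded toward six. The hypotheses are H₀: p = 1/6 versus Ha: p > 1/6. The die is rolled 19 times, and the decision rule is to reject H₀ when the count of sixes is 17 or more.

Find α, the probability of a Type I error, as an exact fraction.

Under H₀, X ~ Binomial(19, 1/6), and α = P(X ≥ 17).
Adding the binomial terms for j = 17 through 19 with p = 1/6 yields 1457/203119913336832.

1457/203119913336832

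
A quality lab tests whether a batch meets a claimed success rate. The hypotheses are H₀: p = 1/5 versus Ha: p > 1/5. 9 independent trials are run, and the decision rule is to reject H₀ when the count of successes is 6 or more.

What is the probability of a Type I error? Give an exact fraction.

Under H₀, S ~ Binomial(9, 1/5), and α = P(S ≥ 6).
P(S ≥ 6) = Σ_{j=6}^{9} C(9,j)·(1/5)^j·(4/5)^{9-j} = 5989/1953125.

5989/1953125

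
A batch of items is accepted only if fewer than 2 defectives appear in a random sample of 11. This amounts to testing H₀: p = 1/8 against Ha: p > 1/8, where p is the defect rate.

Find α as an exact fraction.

α = P(reject H₀ | H₀ true) = P(S ≥ 2 | p = 1/8), S ~ Binomial(11, 1/8).
α = 1 − P(S ≤ 1) = 1 − 2542277241/4294967296 = 1752690055/4294967296.

1752690055/4294967296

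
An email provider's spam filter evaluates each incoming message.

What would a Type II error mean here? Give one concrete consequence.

With the conventional null hypothesis that the message is legitimate (not spam):
A Type II error is failing to reject H₀ when H₀ is false.
Here that means delivering the message to the inbox when actually the message is spam.

A Type II error would mean concluding that the message is legitimate (not spam) (or at least failing to establish that the message is spam) when in fact the message is spam. Consequence: spam reaches the user's inbox.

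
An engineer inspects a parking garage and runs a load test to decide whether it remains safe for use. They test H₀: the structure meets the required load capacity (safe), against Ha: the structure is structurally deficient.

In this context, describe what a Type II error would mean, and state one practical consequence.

A Type II error is failing to reject H₀ when H₀ is false.
Here that means keeping the structure open when actually the structure is structurally deficient.

A Type II error would mean concluding that the structure meets the required load capacity (safe) (or at least failing to establish that the structure is structurally deficient) when in fact the structure is structurally deficient. Consequence: a deficient structure remains in service and may fail under load.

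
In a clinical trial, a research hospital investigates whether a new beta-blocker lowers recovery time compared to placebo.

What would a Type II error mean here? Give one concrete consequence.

A Type II error would mean concluding that the drug has no effect on recovery time (or at least failing to establish that the drug lowers recovery time) when in fact the drug lowers recovery time. Consequence: an effective treatment is shelved and never reaches patients who would benefit.

With the conventional null hypothesis that the drug has no effect on recovery time:
A Type II error is failing to reject H₀ when H₀ is false.
Here that means concluding there is insufficient evidence that the drug works when actually the drug lowers recovery time.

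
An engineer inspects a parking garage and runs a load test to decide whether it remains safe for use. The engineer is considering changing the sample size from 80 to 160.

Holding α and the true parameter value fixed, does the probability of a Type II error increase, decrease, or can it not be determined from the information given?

It decreases.

Increasing n separates the H₀ and Ha sampling distributions, so under Ha fewer outcomes land in the acceptance region.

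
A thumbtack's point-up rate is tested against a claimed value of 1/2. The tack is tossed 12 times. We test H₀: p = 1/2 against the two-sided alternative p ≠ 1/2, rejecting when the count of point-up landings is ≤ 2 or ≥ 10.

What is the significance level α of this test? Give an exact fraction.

79/2048

The significance level is the null-hypothesis probability of the rejection region {≤2} ∪ {≥10}.
By symmetry, α = 2·P(Y ≤ 2) = 2·(1 + 12 + 66)/4096 = 158/4096 = 79/2048.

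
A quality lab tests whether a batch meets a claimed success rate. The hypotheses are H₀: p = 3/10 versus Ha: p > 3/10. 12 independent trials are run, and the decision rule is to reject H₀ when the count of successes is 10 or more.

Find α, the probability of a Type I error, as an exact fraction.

Under H₀, Y ~ Binomial(12, 3/10), and α = P(Y ≥ 10).
P(Y ≥ 10) = Σ_{j=10}^{12} C(12,j)·(3/10)^j·(7/10)^{12-j} = 41275251/200000000000.

41275251/200000000000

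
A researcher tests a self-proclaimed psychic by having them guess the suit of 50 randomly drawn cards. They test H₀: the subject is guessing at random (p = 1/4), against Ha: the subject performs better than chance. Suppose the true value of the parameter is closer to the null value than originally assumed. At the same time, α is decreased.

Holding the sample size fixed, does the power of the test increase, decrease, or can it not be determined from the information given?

When the true parameter is near the null value, the test has a harder time distinguishing Ha from H₀. Lowering α raises the bar for rejection; under Ha, the test now fails to reject on outcomes it previously would have rejected. Both changes push β in the same direction.
Since power = 1 − β and β increases, power decreases.

It decreases.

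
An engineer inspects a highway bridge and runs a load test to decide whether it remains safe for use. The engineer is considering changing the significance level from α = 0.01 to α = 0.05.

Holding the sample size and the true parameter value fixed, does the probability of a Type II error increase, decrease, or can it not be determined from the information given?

With a larger α the critical value moves toward the center, so more of the Ha sampling distribution lies in the rejection region.

It decreases.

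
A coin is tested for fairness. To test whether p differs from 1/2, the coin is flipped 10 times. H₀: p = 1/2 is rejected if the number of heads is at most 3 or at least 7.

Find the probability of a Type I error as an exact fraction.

Under H₀, X ~ Binomial(10, 1/2); α is the probability of landing in either tail, P(X ≤ 3) + P(X ≥ 7).
By symmetry, α = 2·P(X ≤ 3) = 2·(1 + 10 + 45 + 120)/1024 = 352/1024 = 11/32.

11/32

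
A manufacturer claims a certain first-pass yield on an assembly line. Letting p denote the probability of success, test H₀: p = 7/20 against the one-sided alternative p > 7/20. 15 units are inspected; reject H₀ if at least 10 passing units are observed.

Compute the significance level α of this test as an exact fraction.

α = P(reject H₀ | H₀ true) = P(S ≥ 10 | p = 7/20), with S ~ Binomial(15, 7/20).
Summing C(15,j)(7/20)^j(13/20)^{15−j} for j = 10,…,15 gives 203869009270562307/16384000000000000000.

203869009270562307/16384000000000000000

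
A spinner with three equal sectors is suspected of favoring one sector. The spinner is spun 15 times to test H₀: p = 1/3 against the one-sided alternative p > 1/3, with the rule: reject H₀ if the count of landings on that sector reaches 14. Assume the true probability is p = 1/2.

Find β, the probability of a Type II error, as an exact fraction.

2047/2048

β = P(fail to reject H₀ | Ha true) = P(K ≤ 13 | p = 1/2), K ~ Binomial(15, 1/2).
Adding the binomial probabilities P(K=0)+…+P(K=13) at p = 1/2 gives 2047/2048.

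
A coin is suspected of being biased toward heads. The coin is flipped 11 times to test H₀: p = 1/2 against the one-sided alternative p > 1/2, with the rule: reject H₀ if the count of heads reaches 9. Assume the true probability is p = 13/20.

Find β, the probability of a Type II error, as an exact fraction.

32762721984671/40960000000000

Under the alternative p = 13/20, S ~ Binomial(11, 13/20); β is the probability the test does not reject, P(S < 9).
Summing C(11,j)·(13/20)^j·(7/20)^{11-j} for j = 0..8 gives 32762721984671/40960000000000.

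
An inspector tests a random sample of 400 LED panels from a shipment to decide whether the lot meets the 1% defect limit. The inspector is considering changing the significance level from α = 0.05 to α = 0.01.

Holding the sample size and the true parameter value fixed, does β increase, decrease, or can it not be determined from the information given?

It increases.

A smaller α moves the rejection region further into the tail. With the alternative true, more outcomes now fall outside the rejection region, so failing to reject becomes more likely.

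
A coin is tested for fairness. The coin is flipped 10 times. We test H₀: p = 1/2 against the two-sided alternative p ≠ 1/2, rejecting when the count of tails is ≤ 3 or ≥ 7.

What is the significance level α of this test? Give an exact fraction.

11/32

Under H₀, Y ~ Binomial(10, 1/2); α is the probability of landing in either tail, P(Y ≤ 3) + P(Y ≥ 7).
By symmetry, α = 2·P(Y ≤ 3) = 2·(1 + 10 + 45 + 120)/1024 = 352/1024 = 11/32.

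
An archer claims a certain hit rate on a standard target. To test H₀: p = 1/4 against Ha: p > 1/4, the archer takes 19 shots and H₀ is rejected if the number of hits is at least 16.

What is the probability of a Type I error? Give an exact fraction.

1735/17179869184

Under H₀, Y ~ Binomial(19, 1/4), and α = P(Y ≥ 16).
Summing C(19,j)(1/4)^j(3/4)^{19−j} for j = 16,…,19 gives 1735/17179869184.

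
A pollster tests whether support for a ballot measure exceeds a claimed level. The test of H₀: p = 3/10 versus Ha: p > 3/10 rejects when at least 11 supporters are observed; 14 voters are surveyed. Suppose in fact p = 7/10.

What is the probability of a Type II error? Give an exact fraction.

β = P(fail to reject H₀ | Ha true) = P(K ≤ 10 | p = 7/10), K ~ Binomial(14, 7/10).
Adding the binomial probabilities P(K=0)+…+P(K=10) at p = 7/10 gives 32241628521117/50000000000000.

32241628521117/50000000000000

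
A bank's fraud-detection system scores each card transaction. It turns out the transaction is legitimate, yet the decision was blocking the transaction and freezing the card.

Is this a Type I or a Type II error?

Type I error

The null hypothesis here is that the transaction is legitimate.
'Blocking the transaction and freezing the card' corresponds to rejecting H₀.
H₀ was rejected but H₀ is true — a Type I error (false positive).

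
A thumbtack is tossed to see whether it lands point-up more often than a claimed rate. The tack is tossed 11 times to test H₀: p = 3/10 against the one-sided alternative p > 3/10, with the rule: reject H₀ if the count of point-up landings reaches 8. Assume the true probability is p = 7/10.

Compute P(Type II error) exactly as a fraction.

1076094153/2500000000

β = P(fail to reject H₀ | Ha true) = P(X ≤ 7 | p = 7/10), X ~ Binomial(11, 7/10).
Summing C(11,j)·(7/10)^j·(3/10)^{11-j} for j = 0..7 gives 1076094153/2500000000.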